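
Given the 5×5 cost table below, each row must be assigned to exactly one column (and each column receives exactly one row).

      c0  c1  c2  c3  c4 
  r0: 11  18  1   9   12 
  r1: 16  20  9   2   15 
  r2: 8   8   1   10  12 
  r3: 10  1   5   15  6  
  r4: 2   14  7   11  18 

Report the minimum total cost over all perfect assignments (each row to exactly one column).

Minimum assignment cost: 18

one of 2 optimal assignments: row0→col2 (cost 1), row1→col3 (cost 2), row2→col4 (cost 12), row3→col1 (cost 1), row4→col0 (cost 2)
total = 1 + 2 + 12 + 1 + 2 = 18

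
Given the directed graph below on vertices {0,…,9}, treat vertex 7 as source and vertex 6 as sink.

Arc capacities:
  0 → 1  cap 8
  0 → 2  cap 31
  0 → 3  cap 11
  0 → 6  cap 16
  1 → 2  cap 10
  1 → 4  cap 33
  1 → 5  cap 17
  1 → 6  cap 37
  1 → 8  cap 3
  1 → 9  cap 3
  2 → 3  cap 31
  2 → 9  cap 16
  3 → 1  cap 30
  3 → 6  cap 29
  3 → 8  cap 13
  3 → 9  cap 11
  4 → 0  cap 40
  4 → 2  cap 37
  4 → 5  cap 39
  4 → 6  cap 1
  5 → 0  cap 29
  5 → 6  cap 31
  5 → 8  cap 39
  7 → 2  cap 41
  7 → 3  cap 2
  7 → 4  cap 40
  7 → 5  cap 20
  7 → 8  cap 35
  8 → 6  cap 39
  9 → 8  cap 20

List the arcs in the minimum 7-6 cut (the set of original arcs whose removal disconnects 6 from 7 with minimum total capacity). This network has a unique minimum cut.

Min-cut arcs: {(2,3), (7,3), (7,4), (7,5), (8,6)} (total capacity 132)

augment #1: 7→3→6 push 2
augment #2: 7→4→6 push 1
augment #3: 7→5→6 push 20
augment #4: 7→8→6 push 35
augment #5: 7→2→3→6 push 27
augment #6: 7→4→0→6 push 16
augment #7: 7→4→5→6 push 11
augment #8: 7→2→3→1→6 push 4
augment #9: 7→2→9→8→6 push 4
augment #10: 7→4→0→1→6 push 8
augment #11: 7→4→0→3→1→6 push 4
max flow = 132; residual-reachable set from 7 gives S-side
cut edges (S→T): {(2,3), (7,3), (7,4), (7,5), (8,6)} total cap 132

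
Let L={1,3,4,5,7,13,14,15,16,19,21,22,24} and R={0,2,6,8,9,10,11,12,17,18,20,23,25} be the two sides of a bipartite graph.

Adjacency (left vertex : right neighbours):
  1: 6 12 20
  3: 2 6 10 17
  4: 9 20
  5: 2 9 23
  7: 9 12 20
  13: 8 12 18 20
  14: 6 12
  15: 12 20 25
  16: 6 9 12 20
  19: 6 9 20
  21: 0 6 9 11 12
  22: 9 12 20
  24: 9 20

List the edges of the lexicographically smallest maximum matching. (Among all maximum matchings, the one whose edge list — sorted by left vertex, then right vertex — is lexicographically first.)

|M| = 9 (so the lex-smallest maximum matching has 9 edges)
process left vertices in ascending order; for each, take the smallest-labelled available neighbour that still permits 9 edges overall, or leave it unmatched if none does
lex-smallest matching: {1-6, 3-2, 4-9, 5-23, 7-12, 13-8, 15-25, 16-20, 21-0}

Lex-smallest maximum matching: {(1,6), (3,2), (4,9), (5,23), (7,12), (13,8), (15,25), (16,20), (21,0)}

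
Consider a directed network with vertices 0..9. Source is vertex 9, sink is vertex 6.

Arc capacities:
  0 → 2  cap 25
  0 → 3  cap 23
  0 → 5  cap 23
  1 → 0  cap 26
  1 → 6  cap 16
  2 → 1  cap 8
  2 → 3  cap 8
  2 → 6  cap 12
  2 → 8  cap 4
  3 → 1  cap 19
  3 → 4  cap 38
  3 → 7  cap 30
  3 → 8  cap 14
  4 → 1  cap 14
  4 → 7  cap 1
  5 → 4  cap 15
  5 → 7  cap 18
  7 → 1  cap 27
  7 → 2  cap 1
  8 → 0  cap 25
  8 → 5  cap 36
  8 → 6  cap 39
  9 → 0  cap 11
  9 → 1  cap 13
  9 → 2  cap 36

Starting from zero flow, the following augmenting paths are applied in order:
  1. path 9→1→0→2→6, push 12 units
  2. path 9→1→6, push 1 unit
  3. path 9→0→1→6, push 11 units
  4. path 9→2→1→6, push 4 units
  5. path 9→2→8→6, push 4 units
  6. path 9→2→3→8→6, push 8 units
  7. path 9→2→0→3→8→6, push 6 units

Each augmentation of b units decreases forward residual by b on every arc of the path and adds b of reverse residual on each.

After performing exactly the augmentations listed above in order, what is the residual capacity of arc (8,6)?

Residual capacity of (8,6): 21

after path 1 (9→1→0→2→6, push 12): res(8,6)=39
after path 2 (9→1→6, push 1): res(8,6)=39
after path 3 (9→0→1→6, push 11): res(8,6)=39
after path 4 (9→2→1→6, push 4): res(8,6)=39
after path 5 (9→2→8→6, push 4): res(8,6)=35
after path 6 (9→2→3→8→6, push 8): res(8,6)=27
after path 7 (9→2→0→3→8→6, push 6): res(8,6)=21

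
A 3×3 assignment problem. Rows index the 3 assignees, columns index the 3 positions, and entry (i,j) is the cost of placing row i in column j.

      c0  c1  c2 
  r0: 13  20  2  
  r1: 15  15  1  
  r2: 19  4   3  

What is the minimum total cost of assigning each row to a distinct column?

optimal assignment: row0→col0 (cost 13), row1→col2 (cost 1), row2→col1 (cost 4)
total = 13 + 1 + 4 = 18

Minimum assignment cost: 18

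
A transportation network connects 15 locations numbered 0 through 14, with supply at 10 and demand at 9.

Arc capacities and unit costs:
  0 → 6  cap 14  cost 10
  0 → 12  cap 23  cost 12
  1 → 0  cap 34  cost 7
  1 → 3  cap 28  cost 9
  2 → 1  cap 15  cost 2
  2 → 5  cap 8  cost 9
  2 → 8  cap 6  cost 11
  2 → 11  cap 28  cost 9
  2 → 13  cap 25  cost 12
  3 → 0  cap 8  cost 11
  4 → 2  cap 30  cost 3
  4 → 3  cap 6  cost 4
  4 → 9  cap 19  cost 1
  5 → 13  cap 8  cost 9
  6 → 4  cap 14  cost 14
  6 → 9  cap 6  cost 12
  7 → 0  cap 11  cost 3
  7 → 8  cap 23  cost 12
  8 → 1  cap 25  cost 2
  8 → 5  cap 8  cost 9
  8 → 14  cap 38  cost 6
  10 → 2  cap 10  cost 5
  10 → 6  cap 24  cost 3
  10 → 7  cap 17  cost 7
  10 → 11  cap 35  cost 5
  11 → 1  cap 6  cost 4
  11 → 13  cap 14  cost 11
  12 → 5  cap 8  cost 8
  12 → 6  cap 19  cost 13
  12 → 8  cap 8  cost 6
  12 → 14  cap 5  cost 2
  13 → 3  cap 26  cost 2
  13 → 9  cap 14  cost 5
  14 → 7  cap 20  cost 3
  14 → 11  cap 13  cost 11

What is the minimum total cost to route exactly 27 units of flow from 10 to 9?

shortest-cost path #1: 10→6→9 push 6 @ unit cost 15 (adds 90)
shortest-cost path #2: 10→6→4→9 push 14 @ unit cost 18 (adds 252)
shortest-cost path #3: 10→11→13→9 push 7 @ unit cost 21 (adds 147)
total cost = 489

Minimum cost for 27 units: 489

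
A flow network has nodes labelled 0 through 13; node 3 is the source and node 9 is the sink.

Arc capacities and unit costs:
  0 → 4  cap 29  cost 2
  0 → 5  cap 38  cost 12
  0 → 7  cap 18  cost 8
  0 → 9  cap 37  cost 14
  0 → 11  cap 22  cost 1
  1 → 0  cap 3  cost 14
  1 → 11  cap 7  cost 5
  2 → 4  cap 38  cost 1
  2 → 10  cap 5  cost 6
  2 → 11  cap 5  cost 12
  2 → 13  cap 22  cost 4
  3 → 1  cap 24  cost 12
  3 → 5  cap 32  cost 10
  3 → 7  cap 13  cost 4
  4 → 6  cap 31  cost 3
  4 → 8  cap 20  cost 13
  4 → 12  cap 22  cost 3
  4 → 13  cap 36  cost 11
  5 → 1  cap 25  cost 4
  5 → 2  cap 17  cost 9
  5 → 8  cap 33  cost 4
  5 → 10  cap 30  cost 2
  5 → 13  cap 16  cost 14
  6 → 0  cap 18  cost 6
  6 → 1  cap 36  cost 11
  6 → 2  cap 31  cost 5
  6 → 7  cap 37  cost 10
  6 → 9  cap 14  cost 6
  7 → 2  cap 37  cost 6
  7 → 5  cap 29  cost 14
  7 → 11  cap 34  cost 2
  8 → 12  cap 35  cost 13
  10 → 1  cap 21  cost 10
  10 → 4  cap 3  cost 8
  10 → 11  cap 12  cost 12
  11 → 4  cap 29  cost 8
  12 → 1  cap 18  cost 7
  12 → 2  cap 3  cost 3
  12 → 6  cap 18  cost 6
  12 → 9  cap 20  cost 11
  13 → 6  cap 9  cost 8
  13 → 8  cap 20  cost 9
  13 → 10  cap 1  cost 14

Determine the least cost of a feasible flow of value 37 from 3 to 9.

Minimum cost for 37 units: 1093

shortest-cost path #1: 3→7→2→4→6→9 push 13 @ unit cost 20 (adds 260)
shortest-cost path #2: 3→5→10→4→6→9 push 1 @ unit cost 29 (adds 29)
shortest-cost path #3: 3→5→10→4→12→9 push 2 @ unit cost 34 (adds 68)
shortest-cost path #4: 3→5→2→4→12→9 push 17 @ unit cost 34 (adds 578)
shortest-cost path #5: 3→5→8→12→9 push 1 @ unit cost 38 (adds 38)
shortest-cost path #6: 3→1→0→9 push 3 @ unit cost 40 (adds 120)
total cost = 1093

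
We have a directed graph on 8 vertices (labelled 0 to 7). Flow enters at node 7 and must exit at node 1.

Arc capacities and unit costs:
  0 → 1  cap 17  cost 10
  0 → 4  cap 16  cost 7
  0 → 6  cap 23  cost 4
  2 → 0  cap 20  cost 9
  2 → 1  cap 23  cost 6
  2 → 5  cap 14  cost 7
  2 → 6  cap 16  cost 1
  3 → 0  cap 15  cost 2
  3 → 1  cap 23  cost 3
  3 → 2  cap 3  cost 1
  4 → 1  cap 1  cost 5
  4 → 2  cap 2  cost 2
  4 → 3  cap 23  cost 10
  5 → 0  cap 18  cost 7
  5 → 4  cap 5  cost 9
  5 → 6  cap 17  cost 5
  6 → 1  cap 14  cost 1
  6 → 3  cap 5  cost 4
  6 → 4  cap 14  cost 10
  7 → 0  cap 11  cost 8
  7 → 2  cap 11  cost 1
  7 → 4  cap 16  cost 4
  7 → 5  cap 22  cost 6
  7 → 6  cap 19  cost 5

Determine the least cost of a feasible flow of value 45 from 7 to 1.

Minimum cost for 45 units: 458

shortest-cost path #1: 7→2→6→1 push 11 @ unit cost 3 (adds 33)
shortest-cost path #2: 7→6→1 push 3 @ unit cost 6 (adds 18)
shortest-cost path #3: 7→4→1 push 1 @ unit cost 9 (adds 9)
shortest-cost path #4: 7→6→2→1 push 11 @ unit cost 10 (adds 110)
shortest-cost path #5: 7→4→2→1 push 2 @ unit cost 12 (adds 24)
shortest-cost path #6: 7→6→3→1 push 5 @ unit cost 12 (adds 60)
shortest-cost path #7: 7→4→3→1 push 12 @ unit cost 17 (adds 204)
total cost = 458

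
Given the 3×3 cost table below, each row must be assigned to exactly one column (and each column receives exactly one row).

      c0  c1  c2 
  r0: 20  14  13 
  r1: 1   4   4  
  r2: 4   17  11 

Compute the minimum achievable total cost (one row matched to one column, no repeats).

optimal assignment: row0→col2 (cost 13), row1→col1 (cost 4), row2→col0 (cost 4)
total = 13 + 4 + 4 = 21

Minimum assignment cost: 21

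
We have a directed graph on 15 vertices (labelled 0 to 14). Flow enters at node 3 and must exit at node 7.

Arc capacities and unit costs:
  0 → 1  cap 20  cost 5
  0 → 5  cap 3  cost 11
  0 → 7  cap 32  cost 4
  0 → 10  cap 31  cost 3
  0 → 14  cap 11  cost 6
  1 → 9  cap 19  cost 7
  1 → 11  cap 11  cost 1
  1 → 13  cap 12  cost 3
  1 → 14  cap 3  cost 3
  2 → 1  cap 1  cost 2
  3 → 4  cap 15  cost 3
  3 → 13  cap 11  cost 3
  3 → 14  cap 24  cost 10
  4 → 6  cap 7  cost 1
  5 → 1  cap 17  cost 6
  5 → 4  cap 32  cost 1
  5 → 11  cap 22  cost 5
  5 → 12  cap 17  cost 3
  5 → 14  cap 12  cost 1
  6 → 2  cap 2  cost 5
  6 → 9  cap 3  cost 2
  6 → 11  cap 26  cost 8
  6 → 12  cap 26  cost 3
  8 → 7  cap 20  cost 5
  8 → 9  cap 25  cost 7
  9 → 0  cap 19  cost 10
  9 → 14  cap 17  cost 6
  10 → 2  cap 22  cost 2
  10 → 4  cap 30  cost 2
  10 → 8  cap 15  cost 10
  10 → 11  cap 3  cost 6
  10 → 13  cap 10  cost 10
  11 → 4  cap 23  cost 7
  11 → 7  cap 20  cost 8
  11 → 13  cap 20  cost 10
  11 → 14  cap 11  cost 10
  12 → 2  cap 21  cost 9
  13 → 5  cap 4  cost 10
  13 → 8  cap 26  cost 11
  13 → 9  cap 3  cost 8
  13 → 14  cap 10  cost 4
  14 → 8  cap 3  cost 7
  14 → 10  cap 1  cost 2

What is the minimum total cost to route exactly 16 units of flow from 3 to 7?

Minimum cost for 16 units: 309

shortest-cost path #1: 3→13→8→7 push 11 @ unit cost 19 (adds 209)
shortest-cost path #2: 3→4→6→11→7 push 5 @ unit cost 20 (adds 100)
total cost = 309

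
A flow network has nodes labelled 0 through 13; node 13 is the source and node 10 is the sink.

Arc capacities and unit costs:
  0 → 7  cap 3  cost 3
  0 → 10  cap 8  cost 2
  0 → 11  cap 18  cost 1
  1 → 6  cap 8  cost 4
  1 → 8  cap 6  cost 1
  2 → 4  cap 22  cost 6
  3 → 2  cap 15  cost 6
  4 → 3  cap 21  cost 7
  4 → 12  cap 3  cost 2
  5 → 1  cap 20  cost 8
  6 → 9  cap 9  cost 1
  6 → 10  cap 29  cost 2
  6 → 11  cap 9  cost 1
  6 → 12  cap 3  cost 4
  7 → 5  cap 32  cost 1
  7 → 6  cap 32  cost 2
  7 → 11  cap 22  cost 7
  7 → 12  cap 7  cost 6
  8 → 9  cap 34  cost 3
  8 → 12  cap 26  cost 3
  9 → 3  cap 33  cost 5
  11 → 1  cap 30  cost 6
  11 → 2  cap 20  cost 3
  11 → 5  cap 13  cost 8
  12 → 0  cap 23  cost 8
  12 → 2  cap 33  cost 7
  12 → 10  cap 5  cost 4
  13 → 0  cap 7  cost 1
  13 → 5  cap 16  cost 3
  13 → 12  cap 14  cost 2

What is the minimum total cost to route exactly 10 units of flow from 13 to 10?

Minimum cost for 10 units: 39

shortest-cost path #1: 13→0→10 push 7 @ unit cost 3 (adds 21)
shortest-cost path #2: 13→12→10 push 3 @ unit cost 6 (adds 18)
total cost = 39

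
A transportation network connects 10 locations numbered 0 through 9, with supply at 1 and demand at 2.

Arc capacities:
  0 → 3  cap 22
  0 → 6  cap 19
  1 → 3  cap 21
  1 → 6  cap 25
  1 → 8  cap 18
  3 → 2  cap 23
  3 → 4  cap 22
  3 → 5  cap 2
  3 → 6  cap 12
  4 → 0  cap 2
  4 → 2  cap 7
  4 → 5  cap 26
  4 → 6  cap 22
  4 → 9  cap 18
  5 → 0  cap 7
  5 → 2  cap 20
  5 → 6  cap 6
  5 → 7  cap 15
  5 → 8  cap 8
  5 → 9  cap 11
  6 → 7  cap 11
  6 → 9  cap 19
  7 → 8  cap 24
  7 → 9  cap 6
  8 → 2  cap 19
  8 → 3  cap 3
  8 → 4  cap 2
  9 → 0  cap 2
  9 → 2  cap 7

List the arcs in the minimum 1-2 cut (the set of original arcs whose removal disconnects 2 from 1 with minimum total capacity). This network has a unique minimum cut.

augment #1: 1→3→2 push 21
augment #2: 1→8→2 push 18
augment #3: 1→6→9→2 push 7
augment #4: 1→6→7→8→2 push 1
augment #5: 1→6→7→8→3→2 push 2
augment #6: 1→6→7→8→4→2 push 2
augment #7: 1→6→7→8→3→4→2 push 1
augment #8: 1→6→9→0→3→4→2 push 2
max flow = 54; residual-reachable set from 1 gives S-side
cut edges (S→T): {(1,3), (8,2), (8,3), (8,4), (9,0), (9,2)} total cap 54

Min-cut arcs: {(1,3), (8,2), (8,3), (8,4), (9,0), (9,2)} (total capacity 54)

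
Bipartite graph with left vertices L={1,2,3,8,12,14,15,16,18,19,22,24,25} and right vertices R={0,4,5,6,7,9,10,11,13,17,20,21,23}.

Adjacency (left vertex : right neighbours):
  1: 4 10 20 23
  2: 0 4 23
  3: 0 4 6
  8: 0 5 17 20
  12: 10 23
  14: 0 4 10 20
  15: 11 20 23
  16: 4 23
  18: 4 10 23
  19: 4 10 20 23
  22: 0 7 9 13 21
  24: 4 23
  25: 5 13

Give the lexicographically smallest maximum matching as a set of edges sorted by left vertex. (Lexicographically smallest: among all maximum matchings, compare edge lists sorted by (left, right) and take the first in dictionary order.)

Lex-smallest maximum matching: {(1,4), (2,0), (3,6), (8,5), (12,10), (14,20), (15,11), (16,23), (22,7), (25,13)}

|M| = 10 (so the lex-smallest maximum matching has 10 edges)
process left vertices in ascending order; for each, take the smallest-labelled available neighbour that still permits 10 edges overall, or leave it unmatched if none does
lex-smallest matching: {1-4, 2-0, 3-6, 8-5, 12-10, 14-20, 15-11, 16-23, 22-7, 25-13}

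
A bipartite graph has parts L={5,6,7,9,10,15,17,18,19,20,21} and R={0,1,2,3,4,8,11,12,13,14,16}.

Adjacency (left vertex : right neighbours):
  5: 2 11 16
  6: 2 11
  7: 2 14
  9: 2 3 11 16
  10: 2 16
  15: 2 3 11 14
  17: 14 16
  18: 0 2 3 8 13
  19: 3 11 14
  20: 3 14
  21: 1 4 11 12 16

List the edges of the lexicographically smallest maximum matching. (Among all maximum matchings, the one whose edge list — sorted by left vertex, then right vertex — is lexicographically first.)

|M| = 7 (so the lex-smallest maximum matching has 7 edges)
process left vertices in ascending order; for each, take the smallest-labelled available neighbour that still permits 7 edges overall, or leave it unmatched if none does
lex-smallest matching: {5-2, 6-11, 7-14, 9-3, 10-16, 18-0, 21-1}

Lex-smallest maximum matching: {(5,2), (6,11), (7,14), (9,3), (10,16), (18,0), (21,1)}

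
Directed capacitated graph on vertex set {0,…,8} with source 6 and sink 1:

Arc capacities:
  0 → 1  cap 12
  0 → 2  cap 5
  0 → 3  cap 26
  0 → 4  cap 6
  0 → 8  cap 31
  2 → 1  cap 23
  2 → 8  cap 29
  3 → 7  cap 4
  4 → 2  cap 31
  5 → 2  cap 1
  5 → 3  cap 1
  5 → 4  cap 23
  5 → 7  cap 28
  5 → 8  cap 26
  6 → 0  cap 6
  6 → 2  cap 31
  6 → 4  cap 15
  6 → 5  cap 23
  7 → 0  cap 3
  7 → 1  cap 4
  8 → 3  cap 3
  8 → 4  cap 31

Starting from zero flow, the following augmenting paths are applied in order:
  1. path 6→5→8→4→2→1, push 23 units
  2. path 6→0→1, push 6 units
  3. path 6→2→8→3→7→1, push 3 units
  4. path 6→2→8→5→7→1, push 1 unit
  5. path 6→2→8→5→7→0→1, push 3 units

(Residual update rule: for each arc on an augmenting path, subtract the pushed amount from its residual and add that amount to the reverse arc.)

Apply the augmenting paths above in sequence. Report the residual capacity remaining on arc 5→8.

Residual capacity of (5,8): 7

after path 1 (6→5→8→4→2→1, push 23): res(5,8)=3
after path 2 (6→0→1, push 6): res(5,8)=3
after path 3 (6→2→8→3→7→1, push 3): res(5,8)=3
after path 4 (6→2→8→5→7→1, push 1): res(5,8)=4
after path 5 (6→2→8→5→7→0→1, push 3): res(5,8)=7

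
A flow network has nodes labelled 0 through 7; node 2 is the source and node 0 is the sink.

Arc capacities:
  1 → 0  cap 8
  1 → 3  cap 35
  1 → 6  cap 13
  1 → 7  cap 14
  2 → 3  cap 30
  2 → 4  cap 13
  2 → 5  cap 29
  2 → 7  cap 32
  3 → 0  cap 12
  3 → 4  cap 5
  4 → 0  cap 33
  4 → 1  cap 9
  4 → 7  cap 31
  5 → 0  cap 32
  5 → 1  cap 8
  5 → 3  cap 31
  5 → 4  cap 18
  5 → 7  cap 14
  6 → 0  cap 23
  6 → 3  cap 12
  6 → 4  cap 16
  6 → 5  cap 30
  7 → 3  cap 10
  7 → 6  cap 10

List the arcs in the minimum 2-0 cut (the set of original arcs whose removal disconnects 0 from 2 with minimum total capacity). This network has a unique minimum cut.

Min-cut arcs: {(2,4), (2,5), (3,0), (3,4), (7,6)} (total capacity 69)

augment #1: 2→3→0 push 12
augment #2: 2→4→0 push 13
augment #3: 2→5→0 push 29
augment #4: 2→3→4→0 push 5
augment #5: 2→7→6→0 push 10
max flow = 69; residual-reachable set from 2 gives S-side
cut edges (S→T): {(2,4), (2,5), (3,0), (3,4), (7,6)} total cap 69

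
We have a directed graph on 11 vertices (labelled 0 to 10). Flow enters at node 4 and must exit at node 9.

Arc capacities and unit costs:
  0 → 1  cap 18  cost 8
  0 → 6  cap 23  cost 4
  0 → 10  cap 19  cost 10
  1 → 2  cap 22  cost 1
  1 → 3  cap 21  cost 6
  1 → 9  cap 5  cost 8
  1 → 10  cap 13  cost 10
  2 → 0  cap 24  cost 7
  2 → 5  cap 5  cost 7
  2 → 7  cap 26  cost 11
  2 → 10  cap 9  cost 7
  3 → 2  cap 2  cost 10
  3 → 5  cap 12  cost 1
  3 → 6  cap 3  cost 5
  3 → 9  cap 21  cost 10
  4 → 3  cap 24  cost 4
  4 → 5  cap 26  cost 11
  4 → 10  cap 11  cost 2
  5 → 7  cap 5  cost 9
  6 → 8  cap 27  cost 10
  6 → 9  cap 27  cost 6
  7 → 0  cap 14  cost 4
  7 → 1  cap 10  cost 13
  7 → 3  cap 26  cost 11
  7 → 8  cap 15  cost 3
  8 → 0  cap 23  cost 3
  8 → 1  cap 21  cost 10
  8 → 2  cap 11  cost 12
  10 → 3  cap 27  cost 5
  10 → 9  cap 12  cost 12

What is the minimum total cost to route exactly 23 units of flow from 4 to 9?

shortest-cost path #1: 4→10→9 push 11 @ unit cost 14 (adds 154)
shortest-cost path #2: 4→3→9 push 12 @ unit cost 14 (adds 168)
total cost = 322

Minimum cost for 23 units: 322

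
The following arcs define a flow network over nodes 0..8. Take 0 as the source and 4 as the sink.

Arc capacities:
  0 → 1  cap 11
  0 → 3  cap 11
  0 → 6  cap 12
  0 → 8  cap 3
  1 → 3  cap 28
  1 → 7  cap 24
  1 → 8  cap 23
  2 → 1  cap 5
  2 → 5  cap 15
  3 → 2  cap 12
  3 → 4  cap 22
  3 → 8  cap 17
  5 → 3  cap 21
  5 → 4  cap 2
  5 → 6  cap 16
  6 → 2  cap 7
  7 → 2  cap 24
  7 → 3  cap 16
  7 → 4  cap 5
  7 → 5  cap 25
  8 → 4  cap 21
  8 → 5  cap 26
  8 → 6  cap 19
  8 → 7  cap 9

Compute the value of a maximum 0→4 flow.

Maximum flow value: 32

augment #1: 0→3→4 bottleneck 11, total now 11
augment #2: 0→8→4 bottleneck 3, total now 14
augment #3: 0→1→3→4 bottleneck 11, total now 25
augment #4: 0→6→2→5→4 bottleneck 2, total now 27
augment #5: 0→6→2→1→7→4 bottleneck 5, total now 32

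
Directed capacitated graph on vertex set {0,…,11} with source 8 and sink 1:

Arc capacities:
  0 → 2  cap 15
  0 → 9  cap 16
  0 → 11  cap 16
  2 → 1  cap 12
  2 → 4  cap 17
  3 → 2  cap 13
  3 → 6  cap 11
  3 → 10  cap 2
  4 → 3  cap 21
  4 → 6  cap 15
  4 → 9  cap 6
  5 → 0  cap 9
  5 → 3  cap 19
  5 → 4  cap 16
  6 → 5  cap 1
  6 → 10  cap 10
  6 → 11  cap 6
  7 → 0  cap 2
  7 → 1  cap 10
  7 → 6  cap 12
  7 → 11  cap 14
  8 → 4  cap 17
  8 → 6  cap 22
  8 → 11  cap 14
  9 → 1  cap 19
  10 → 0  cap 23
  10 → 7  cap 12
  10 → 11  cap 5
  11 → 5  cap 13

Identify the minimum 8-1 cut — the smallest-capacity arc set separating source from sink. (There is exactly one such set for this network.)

augment #1: 8→4→9→1 push 6
augment #2: 8→4→3→2→1 push 11
augment #3: 8→6→10→7→1 push 10
augment #4: 8→6→5→0→2→1 push 1
augment #5: 8→11→5→0→9→1 push 8
augment #6: 8→11→5→3→2→0→9→1 push 1
augment #7: 8→11→5→3→10→0→9→1 push 2
max flow = 39; residual-reachable set from 8 gives S-side
cut edges (S→T): {(2,1), (3,10), (4,9), (5,0), (6,10)} total cap 39

Min-cut arcs: {(2,1), (3,10), (4,9), (5,0), (6,10)} (total capacity 39)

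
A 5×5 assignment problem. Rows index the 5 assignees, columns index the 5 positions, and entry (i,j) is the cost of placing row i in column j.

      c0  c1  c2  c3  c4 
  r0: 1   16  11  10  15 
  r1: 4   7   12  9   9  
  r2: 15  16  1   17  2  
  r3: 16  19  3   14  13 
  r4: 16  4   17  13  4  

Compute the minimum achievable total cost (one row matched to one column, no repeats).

optimal assignment: row0→col0 (cost 1), row1→col3 (cost 9), row2→col4 (cost 2), row3→col2 (cost 3), row4→col1 (cost 4)
total = 1 + 9 + 2 + 3 + 4 = 19

Minimum assignment cost: 19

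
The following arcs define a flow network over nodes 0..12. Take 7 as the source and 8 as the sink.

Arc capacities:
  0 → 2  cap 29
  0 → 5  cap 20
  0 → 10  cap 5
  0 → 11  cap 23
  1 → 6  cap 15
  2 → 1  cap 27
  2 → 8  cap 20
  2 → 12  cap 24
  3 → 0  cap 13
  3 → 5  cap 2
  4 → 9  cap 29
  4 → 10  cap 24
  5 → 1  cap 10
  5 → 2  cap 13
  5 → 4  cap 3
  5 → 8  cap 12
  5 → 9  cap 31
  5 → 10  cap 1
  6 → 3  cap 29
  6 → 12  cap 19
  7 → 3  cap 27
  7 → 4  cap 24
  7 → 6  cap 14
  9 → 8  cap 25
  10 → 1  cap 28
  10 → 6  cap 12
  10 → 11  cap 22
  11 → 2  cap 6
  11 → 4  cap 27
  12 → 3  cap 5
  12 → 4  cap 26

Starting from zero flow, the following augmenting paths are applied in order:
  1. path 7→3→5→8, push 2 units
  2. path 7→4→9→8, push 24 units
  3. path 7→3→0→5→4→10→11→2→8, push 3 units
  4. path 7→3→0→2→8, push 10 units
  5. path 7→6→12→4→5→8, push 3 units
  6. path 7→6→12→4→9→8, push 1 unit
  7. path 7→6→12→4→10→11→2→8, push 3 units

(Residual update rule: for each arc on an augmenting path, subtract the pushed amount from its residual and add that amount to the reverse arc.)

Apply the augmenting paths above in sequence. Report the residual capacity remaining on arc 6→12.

after path 1 (7→3→5→8, push 2): res(6,12)=19
after path 2 (7→4→9→8, push 24): res(6,12)=19
after path 3 (7→3→0→5→4→10→11→2→8, push 3): res(6,12)=19
after path 4 (7→3→0→2→8, push 10): res(6,12)=19
after path 5 (7→6→12→4→5→8, push 3): res(6,12)=16
after path 6 (7→6→12→4→9→8, push 1): res(6,12)=15
after path 7 (7→6→12→4→10→11→2→8, push 3): res(6,12)=12

Residual capacity of (6,12): 12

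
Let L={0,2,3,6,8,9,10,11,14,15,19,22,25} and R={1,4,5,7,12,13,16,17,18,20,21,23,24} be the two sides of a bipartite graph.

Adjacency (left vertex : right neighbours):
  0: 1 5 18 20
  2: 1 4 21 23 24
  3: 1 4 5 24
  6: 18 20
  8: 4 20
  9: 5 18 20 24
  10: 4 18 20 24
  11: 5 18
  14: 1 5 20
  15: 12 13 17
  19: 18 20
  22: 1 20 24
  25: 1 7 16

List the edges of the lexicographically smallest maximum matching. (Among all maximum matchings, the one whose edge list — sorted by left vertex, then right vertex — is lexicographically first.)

Lex-smallest maximum matching: {(0,1), (2,21), (3,4), (6,18), (8,20), (9,5), (10,24), (15,12), (25,7)}

|M| = 9 (so the lex-smallest maximum matching has 9 edges)
process left vertices in ascending order; for each, take the smallest-labelled available neighbour that still permits 9 edges overall, or leave it unmatched if none does
lex-smallest matching: {0-1, 2-21, 3-4, 6-18, 8-20, 9-5, 10-24, 15-12, 25-7}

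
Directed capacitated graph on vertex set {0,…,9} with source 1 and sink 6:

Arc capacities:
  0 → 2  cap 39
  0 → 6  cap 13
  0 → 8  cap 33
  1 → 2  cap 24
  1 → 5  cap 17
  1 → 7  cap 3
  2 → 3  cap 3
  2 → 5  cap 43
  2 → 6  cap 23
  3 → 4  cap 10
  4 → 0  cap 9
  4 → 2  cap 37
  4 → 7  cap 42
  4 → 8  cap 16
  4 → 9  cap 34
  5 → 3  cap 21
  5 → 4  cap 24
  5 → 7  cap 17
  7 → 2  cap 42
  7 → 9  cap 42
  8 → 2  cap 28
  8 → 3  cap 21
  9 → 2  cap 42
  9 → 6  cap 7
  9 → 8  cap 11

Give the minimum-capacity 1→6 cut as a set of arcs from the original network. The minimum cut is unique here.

Min-cut arcs: {(2,6), (4,0), (9,6)} (total capacity 39)

augment #1: 1→2→6 push 23
augment #2: 1→7→9→6 push 3
augment #3: 1→5→4→0→6 push 9
augment #4: 1→5→4→9→6 push 4
max flow = 39; residual-reachable set from 1 gives S-side
cut edges (S→T): {(2,6), (4,0), (9,6)} total cap 39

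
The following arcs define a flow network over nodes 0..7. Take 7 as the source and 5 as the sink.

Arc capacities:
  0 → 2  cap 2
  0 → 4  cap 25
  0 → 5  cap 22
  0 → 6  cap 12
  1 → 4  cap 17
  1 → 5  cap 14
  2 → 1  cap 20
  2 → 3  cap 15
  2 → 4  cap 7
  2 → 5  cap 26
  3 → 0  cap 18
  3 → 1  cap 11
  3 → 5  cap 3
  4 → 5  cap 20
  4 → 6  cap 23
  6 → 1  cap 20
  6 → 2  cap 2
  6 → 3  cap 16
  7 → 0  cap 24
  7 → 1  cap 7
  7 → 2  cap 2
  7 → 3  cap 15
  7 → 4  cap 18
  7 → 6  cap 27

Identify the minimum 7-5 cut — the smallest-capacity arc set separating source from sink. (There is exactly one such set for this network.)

Min-cut arcs: {(0,2), (0,5), (1,5), (3,5), (4,5), (6,2), (7,2)} (total capacity 65)

augment #1: 7→0→5 push 22
augment #2: 7→1→5 push 7
augment #3: 7→2→5 push 2
augment #4: 7→3→5 push 3
augment #5: 7→4→5 push 18
augment #6: 7→0→2→5 push 2
augment #7: 7→3→1→5 push 7
augment #8: 7→6→2→5 push 2
augment #9: 7→3→0→4→5 push 2
max flow = 65; residual-reachable set from 7 gives S-side
cut edges (S→T): {(0,2), (0,5), (1,5), (3,5), (4,5), (6,2), (7,2)} total cap 65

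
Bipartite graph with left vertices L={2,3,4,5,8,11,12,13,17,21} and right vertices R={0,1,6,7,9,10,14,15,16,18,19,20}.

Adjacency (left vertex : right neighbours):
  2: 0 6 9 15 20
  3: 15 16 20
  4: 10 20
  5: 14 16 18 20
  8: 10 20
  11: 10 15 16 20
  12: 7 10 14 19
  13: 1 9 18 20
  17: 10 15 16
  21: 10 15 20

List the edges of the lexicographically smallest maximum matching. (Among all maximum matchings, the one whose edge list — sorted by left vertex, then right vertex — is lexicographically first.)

|M| = 8 (so the lex-smallest maximum matching has 8 edges)
process left vertices in ascending order; for each, take the smallest-labelled available neighbour that still permits 8 edges overall, or leave it unmatched if none does
lex-smallest matching: {2-0, 3-15, 4-10, 5-14, 8-20, 11-16, 12-7, 13-1}

Lex-smallest maximum matching: {(2,0), (3,15), (4,10), (5,14), (8,20), (11,16), (12,7), (13,1)}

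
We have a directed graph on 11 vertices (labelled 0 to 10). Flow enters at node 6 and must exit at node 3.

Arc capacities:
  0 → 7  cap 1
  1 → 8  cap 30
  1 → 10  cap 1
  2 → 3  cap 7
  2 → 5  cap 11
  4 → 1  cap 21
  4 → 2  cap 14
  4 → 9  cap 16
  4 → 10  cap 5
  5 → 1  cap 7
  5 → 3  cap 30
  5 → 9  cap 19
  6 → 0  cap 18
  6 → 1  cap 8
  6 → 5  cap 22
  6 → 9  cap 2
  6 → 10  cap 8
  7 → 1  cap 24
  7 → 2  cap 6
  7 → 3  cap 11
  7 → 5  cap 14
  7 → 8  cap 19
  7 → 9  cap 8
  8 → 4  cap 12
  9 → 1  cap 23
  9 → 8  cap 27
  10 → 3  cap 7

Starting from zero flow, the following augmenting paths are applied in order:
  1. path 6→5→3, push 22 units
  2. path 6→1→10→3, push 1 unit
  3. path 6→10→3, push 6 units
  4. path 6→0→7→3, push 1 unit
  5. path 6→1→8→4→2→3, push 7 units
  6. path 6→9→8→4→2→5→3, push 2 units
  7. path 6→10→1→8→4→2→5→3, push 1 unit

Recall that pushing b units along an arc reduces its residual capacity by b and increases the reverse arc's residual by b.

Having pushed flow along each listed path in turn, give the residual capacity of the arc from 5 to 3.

after path 1 (6→5→3, push 22): res(5,3)=8
after path 2 (6→1→10→3, push 1): res(5,3)=8
after path 3 (6→10→3, push 6): res(5,3)=8
after path 4 (6→0→7→3, push 1): res(5,3)=8
after path 5 (6→1→8→4→2→3, push 7): res(5,3)=8
after path 6 (6→9→8→4→2→5→3, push 2): res(5,3)=6
after path 7 (6→10→1→8→4→2→5→3, push 1): res(5,3)=5

Residual capacity of (5,3): 5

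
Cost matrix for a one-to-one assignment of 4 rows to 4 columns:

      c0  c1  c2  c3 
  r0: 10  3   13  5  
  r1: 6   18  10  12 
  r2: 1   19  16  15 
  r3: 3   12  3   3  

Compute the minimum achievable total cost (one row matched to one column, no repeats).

Minimum assignment cost: 17

optimal assignment: row0→col1 (cost 3), row1→col2 (cost 10), row2→col0 (cost 1), row3→col3 (cost 3)
total = 3 + 10 + 1 + 3 = 17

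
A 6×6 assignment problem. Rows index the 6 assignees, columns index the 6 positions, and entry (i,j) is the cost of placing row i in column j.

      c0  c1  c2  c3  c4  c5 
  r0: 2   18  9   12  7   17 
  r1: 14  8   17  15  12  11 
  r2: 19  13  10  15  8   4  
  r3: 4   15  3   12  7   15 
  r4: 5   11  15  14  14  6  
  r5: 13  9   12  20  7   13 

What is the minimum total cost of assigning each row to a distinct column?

optimal assignment: row0→col0 (cost 2), row1→col1 (cost 8), row2→col5 (cost 4), row3→col2 (cost 3), row4→col3 (cost 14), row5→col4 (cost 7)
total = 2 + 8 + 4 + 3 + 14 + 7 = 38

Minimum assignment cost: 38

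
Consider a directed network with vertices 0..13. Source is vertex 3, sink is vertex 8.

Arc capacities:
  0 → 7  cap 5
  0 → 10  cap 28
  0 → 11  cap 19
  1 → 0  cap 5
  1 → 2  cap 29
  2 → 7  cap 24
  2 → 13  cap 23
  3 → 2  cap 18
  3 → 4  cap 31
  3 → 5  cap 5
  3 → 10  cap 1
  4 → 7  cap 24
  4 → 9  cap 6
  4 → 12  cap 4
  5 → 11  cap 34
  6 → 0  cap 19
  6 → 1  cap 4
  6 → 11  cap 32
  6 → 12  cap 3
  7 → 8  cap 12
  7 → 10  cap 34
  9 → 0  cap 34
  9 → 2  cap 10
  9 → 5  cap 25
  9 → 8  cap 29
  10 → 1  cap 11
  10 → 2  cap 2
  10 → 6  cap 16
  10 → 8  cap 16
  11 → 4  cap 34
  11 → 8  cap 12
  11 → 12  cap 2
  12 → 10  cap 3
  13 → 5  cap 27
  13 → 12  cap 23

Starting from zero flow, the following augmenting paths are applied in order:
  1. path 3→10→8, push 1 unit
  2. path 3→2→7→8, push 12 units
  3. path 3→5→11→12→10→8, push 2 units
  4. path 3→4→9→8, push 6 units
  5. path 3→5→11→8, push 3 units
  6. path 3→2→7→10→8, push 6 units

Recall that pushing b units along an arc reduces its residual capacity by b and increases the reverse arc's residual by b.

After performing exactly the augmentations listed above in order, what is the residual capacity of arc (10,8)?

after path 1 (3→10→8, push 1): res(10,8)=15
after path 2 (3→2→7→8, push 12): res(10,8)=15
after path 3 (3→5→11→12→10→8, push 2): res(10,8)=13
after path 4 (3→4→9→8, push 6): res(10,8)=13
after path 5 (3→5→11→8, push 3): res(10,8)=13
after path 6 (3→2→7→10→8, push 6): res(10,8)=7

Residual capacity of (10,8): 7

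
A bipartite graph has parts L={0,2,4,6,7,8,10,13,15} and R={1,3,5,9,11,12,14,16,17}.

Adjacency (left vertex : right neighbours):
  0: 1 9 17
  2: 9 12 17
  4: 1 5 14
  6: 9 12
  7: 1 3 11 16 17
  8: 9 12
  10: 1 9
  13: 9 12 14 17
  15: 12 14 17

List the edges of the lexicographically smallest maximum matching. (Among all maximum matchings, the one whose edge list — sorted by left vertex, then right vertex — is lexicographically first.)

|M| = 7 (so the lex-smallest maximum matching has 7 edges)
process left vertices in ascending order; for each, take the smallest-labelled available neighbour that still permits 7 edges overall, or leave it unmatched if none does
lex-smallest matching: {0-1, 2-9, 4-5, 6-12, 7-3, 13-14, 15-17}

Lex-smallest maximum matching: {(0,1), (2,9), (4,5), (6,12), (7,3), (13,14), (15,17)}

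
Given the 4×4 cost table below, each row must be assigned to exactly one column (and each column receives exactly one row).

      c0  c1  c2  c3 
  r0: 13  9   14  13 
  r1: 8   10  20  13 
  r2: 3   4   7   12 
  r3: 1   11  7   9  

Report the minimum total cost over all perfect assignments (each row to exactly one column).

optimal assignment: row0→col1 (cost 9), row1→col3 (cost 13), row2→col2 (cost 7), row3→col0 (cost 1)
total = 9 + 13 + 7 + 1 = 30

Minimum assignment cost: 30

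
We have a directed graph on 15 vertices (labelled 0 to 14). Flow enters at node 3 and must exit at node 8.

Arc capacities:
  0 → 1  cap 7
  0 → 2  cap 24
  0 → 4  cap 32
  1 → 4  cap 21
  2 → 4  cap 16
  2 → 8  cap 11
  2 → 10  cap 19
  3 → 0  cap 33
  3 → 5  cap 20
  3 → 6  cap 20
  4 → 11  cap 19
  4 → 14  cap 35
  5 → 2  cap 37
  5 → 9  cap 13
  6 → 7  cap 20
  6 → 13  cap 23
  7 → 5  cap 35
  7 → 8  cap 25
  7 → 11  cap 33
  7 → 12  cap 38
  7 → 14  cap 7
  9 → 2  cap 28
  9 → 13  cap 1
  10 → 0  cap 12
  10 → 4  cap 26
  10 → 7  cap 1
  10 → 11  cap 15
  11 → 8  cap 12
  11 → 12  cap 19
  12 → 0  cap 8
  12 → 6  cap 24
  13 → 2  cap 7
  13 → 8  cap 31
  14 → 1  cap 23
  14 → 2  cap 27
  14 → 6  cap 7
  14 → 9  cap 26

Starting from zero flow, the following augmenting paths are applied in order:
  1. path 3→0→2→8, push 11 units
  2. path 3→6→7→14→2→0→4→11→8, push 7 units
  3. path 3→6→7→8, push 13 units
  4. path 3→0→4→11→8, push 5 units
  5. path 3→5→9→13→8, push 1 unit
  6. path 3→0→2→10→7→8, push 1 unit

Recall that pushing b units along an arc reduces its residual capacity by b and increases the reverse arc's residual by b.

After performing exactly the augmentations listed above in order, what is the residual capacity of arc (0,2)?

after path 1 (3→0→2→8, push 11): res(0,2)=13
after path 2 (3→6→7→14→2→0→4→11→8, push 7): res(0,2)=20
after path 3 (3→6→7→8, push 13): res(0,2)=20
after path 4 (3→0→4→11→8, push 5): res(0,2)=20
after path 5 (3→5→9→13→8, push 1): res(0,2)=20
after path 6 (3→0→2→10→7→8, push 1): res(0,2)=19

Residual capacity of (0,2): 19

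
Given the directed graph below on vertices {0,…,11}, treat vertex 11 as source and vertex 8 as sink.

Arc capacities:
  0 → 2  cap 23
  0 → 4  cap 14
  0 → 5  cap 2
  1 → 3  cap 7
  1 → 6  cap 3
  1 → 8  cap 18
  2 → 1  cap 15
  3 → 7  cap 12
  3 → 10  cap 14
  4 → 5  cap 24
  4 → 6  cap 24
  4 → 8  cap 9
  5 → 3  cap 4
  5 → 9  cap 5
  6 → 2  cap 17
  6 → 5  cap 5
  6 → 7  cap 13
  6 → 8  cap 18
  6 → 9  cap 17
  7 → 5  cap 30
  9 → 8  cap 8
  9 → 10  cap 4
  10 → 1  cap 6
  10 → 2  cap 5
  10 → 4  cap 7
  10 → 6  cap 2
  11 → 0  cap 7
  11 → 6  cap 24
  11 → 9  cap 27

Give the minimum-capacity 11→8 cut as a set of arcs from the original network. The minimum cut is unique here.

Min-cut arcs: {(9,8), (9,10), (11,0), (11,6)} (total capacity 43)

augment #1: 11→6→8 push 18
augment #2: 11→9→8 push 8
augment #3: 11→0→4→8 push 7
augment #4: 11→6→2→1→8 push 6
augment #5: 11→9→10→1→8 push 4
max flow = 43; residual-reachable set from 11 gives S-side
cut edges (S→T): {(9,8), (9,10), (11,0), (11,6)} total cap 43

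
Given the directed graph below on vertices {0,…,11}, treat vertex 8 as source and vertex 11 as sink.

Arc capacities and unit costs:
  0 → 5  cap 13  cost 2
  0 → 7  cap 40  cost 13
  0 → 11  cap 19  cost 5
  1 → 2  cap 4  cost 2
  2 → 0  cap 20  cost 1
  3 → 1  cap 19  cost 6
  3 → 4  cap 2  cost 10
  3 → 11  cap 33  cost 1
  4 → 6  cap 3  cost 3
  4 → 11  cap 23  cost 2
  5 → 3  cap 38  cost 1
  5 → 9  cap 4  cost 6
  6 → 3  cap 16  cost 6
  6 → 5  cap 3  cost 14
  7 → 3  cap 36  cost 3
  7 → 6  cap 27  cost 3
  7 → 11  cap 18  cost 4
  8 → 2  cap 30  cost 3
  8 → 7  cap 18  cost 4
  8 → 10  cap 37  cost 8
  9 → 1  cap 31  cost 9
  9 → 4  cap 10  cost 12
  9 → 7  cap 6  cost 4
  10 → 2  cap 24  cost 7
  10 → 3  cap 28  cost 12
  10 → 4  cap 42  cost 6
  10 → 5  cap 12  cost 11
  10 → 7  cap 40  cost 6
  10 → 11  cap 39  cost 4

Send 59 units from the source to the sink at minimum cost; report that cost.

Minimum cost for 59 units: 563

shortest-cost path #1: 8→7→11 push 18 @ unit cost 8 (adds 144)
shortest-cost path #2: 8→2→0→5→3→11 push 13 @ unit cost 8 (adds 104)
shortest-cost path #3: 8→2→0→11 push 7 @ unit cost 9 (adds 63)
shortest-cost path #4: 8→10→11 push 21 @ unit cost 12 (adds 252)
total cost = 563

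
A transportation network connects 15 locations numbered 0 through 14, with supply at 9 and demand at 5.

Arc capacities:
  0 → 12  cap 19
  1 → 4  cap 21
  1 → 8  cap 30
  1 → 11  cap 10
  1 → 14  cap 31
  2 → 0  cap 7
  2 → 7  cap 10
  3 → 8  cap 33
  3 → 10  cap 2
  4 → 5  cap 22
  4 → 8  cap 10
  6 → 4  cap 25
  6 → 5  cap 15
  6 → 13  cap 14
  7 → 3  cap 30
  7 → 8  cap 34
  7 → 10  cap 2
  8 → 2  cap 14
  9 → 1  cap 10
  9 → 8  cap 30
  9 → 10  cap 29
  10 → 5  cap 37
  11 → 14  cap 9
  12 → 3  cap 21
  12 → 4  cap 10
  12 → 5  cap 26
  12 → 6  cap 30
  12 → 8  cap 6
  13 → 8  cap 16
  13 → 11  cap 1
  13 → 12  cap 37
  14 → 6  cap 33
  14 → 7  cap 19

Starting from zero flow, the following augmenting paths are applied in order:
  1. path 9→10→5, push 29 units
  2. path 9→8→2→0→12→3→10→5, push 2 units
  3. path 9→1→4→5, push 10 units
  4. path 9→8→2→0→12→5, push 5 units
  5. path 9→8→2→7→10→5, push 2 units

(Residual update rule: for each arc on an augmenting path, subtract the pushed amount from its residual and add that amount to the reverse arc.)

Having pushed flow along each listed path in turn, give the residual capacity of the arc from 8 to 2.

after path 1 (9→10→5, push 29): res(8,2)=14
after path 2 (9→8→2→0→12→3→10→5, push 2): res(8,2)=12
after path 3 (9→1→4→5, push 10): res(8,2)=12
after path 4 (9→8→2→0→12→5, push 5): res(8,2)=7
after path 5 (9→8→2→7→10→5, push 2): res(8,2)=5

Residual capacity of (8,2): 5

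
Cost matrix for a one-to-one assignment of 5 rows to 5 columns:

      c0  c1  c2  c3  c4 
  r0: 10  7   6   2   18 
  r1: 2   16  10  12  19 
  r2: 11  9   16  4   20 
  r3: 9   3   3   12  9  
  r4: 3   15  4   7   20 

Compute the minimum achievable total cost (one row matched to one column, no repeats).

one of 2 optimal assignments: row0→col1 (cost 7), row1→col0 (cost 2), row2→col3 (cost 4), row3→col4 (cost 9), row4→col2 (cost 4)
total = 7 + 2 + 4 + 9 + 4 = 26

Minimum assignment cost: 26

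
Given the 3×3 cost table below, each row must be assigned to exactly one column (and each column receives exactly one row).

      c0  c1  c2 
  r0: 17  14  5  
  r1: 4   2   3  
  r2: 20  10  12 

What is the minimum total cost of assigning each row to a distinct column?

optimal assignment: row0→col2 (cost 5), row1→col0 (cost 4), row2→col1 (cost 10)
total = 5 + 4 + 10 = 19

Minimum assignment cost: 19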